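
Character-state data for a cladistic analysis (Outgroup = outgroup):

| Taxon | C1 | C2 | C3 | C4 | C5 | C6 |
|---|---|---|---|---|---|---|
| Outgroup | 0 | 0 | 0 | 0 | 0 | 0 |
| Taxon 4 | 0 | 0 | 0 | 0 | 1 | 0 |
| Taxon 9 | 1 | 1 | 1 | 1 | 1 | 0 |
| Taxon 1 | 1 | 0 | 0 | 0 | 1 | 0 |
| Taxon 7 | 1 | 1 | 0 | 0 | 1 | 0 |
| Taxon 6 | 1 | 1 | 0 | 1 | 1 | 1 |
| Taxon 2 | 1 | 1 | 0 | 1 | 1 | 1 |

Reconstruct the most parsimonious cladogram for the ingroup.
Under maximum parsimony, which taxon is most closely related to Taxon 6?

Taxon 2

The outgroup has state '0' for every character, so '1' is the derived state throughout.
Only Taxon 1, Taxon 2, Taxon 6, Taxon 7, and Taxon 9 show the derived state '1' for C1, supporting them as a clade.
Only Taxon 2, Taxon 6, Taxon 7, and Taxon 9 show the derived state '1' for C2, supporting them as a clade.
C3 (derived state '1') is unique to Taxon 9 (autapomorphy; uninformative for grouping).
C4 (derived state '1') is shared by Taxon 2, Taxon 6, and Taxon 9 — a synapomorphy uniting that clade.
All ingroup taxa share the derived state '1' for C5; it defines the ingroup but does not resolve relationships within it.
C6 (derived state '1') is shared by Taxon 2 and Taxon 6 — a synapomorphy uniting that clade.
Most parsimonious ingroup topology: (Taxon 4,(((Taxon 9,(Taxon 6,Taxon 2)),Taxon 7),Taxon 1)).
Taxon 6 and Taxon 2 form a cherry on this tree, so they are sister taxa.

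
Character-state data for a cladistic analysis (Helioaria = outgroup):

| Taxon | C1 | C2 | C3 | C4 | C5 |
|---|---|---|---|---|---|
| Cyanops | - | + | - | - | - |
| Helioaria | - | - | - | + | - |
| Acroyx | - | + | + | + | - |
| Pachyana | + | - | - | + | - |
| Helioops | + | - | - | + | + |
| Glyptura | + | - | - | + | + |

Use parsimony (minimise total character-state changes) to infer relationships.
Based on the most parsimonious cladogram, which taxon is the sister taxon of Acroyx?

Character polarity is set by the outgroup: the derived state is whichever differs from the outgroup's state, so for C4 the derived state is '-', and for the remaining characters it is '+'.
Only Glyptura, Helioops, and Pachyana show the derived state '+' for C1, supporting them as a clade.
Only Acroyx and Cyanops show the derived state '+' for C2, supporting them as a clade.
C3: derived state '+' in Acroyx only — an autapomorphy, so it tells us nothing about relationships among taxa.
C4: derived state '-' in Cyanops only — an autapomorphy, so it tells us nothing about relationships among taxa.
Only Glyptura and Helioops show the derived state '+' for C5, supporting them as a clade.
Most parsimonious ingroup topology: ((Pachyana,(Glyptura,Helioops)),(Acroyx,Cyanops)).
Acroyx and Cyanops form a cherry on this tree, so they are sister taxa.

Cyanops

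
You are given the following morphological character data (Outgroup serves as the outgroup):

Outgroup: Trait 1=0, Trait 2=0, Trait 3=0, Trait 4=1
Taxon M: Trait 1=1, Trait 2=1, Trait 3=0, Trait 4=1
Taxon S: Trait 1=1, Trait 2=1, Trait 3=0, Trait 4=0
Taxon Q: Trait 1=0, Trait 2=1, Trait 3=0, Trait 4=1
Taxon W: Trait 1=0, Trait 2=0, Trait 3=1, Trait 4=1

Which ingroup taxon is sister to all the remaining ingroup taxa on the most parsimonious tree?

Taxon W

Character polarity is set by the outgroup: the derived state is whichever differs from the outgroup's state, so for Trait 4 the derived state is '0', and for the remaining characters it is '1'.
Trait 1 (derived state '1') is shared by Taxon M and Taxon S — a synapomorphy uniting that clade.
Trait 2: derived state '1' in Taxon M, Taxon Q, and Taxon S only — synapomorphy for {Taxon M, Taxon Q, Taxon S}.
Trait 3 (derived state '1') is unique to Taxon W (autapomorphy; uninformative for grouping).
Trait 4 (derived state '0') is unique to Taxon S (autapomorphy; uninformative for grouping).
Most parsimonious ingroup topology: (((Taxon M,Taxon S),Taxon Q),Taxon W).
Taxon W is sister to the clade containing all other ingroup taxa, so it is the earliest-diverging (most basal) ingroup lineage.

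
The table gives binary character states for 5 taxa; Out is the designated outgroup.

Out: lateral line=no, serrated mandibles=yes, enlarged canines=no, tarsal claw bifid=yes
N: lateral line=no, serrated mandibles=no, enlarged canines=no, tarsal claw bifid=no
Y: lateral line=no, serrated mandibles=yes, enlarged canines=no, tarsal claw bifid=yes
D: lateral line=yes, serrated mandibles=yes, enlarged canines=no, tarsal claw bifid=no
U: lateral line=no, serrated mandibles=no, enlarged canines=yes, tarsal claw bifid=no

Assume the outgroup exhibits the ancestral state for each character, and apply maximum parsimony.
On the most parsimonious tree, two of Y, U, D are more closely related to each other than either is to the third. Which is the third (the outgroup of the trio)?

Character polarity is set by the outgroup: the derived state is whichever differs from the outgroup's state, so for serrated mandibles, tarsal claw bifid the derived state is 'no', and for the remaining characters it is 'yes'.
lateral line: derived state 'yes' in D only — an autapomorphy, so it tells us nothing about relationships among taxa.
serrated mandibles: derived state 'no' in N and U only — synapomorphy for {N, U}.
enlarged canines: derived state 'yes' in U only — an autapomorphy, so it tells us nothing about relationships among taxa.
tarsal claw bifid (derived state 'no') is shared by D, N, and U — a synapomorphy uniting that clade.
Most parsimonious ingroup topology: (((N,U),D),Y).
D and U share a more recent common ancestor with each other than either does with Y, so Y is the least closely related of the three.

Y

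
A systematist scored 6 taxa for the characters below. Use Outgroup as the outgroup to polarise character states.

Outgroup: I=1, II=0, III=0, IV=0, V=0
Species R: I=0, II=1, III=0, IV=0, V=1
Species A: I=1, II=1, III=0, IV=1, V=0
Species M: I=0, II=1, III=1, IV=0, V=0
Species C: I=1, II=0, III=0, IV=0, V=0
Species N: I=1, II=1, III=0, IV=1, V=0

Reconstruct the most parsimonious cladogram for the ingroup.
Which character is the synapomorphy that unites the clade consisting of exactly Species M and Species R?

I

Character polarity is set by the outgroup: the derived state is whichever differs from the outgroup's state, so for I the derived state is '0', and for the remaining characters it is '1'.
I: derived state '0' in Species M and Species R only — synapomorphy for {Species M, Species R}.
II (derived state '1') is shared by Species A, Species M, Species N, and Species R — a synapomorphy uniting that clade.
III (derived state '1') is unique to Species M (autapomorphy; uninformative for grouping).
IV: derived state '1' in Species A and Species N only — synapomorphy for {Species A, Species N}.
V: derived state '1' in Species R only — an autapomorphy, so it tells us nothing about relationships among taxa.
Most parsimonious ingroup topology: (((Species R,Species M),(Species A,Species N)),Species C).
The clade {Species M, Species R} is supported by I: its derived state '0' occurs in exactly those taxa and in no other taxon (including the outgroup).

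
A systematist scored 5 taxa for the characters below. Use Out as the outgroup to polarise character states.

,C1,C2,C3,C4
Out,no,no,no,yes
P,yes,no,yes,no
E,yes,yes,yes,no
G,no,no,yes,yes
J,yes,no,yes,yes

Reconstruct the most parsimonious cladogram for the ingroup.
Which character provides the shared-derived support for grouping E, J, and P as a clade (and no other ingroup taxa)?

C1

Character polarity is set by the outgroup: the derived state is whichever differs from the outgroup's state, so for C4 the derived state is 'no', and for the remaining characters it is 'yes'.
C1: derived state 'yes' in E, J, and P only — synapomorphy for {E, J, P}.
C2 (derived state 'yes') is unique to E (autapomorphy; uninformative for grouping).
C3 (derived state 'yes') is shared by all ingroup taxa — unites the whole ingroup.
C4: derived state 'no' in E and P only — synapomorphy for {E, P}.
Most parsimonious ingroup topology: (((P,E),J),G).
The clade {E, J, P} is supported by C1: its derived state 'yes' occurs in exactly those taxa and in no other taxon (including the outgroup).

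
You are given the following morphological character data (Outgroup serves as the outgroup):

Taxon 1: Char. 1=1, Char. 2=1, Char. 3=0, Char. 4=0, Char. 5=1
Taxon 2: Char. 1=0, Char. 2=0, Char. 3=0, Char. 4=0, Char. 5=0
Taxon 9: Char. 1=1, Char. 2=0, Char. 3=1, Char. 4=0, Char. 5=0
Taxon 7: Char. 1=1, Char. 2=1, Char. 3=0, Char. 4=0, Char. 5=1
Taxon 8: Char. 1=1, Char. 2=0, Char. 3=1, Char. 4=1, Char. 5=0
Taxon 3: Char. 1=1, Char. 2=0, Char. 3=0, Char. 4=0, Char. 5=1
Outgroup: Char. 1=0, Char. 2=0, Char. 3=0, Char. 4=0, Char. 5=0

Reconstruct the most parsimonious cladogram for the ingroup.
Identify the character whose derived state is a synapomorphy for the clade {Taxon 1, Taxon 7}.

The outgroup has state '0' for every character, so '1' is the derived state throughout.
Only Taxon 1, Taxon 3, Taxon 7, Taxon 8, and Taxon 9 show the derived state '1' for Char. 1, supporting them as a clade.
Char. 2 (derived state '1') is shared by Taxon 1 and Taxon 7 — a synapomorphy uniting that clade.
Char. 3 (derived state '1') is shared by Taxon 8 and Taxon 9 — a synapomorphy uniting that clade.
Char. 4 (derived state '1') is unique to Taxon 8 (autapomorphy; uninformative for grouping).
Char. 5 (derived state '1') is shared by Taxon 1, Taxon 3, and Taxon 7 — a synapomorphy uniting that clade.
Most parsimonious ingroup topology: ((((Taxon 1,Taxon 7),Taxon 3),(Taxon 9,Taxon 8)),Taxon 2).
The clade {Taxon 1, Taxon 7} is supported by Char. 2: its derived state '1' occurs in exactly those taxa and in no other taxon (including the outgroup).

Char. 2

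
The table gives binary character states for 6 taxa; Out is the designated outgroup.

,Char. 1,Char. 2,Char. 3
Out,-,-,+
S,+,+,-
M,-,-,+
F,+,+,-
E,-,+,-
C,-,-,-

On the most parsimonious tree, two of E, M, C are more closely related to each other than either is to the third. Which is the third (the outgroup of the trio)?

Character polarity is set by the outgroup: the derived state is whichever differs from the outgroup's state, so for Char. 3 the derived state is '-', and for the remaining characters it is '+'.
Char. 1: derived state '+' in F and S only — synapomorphy for {F, S}.
Only E, F, and S show the derived state '+' for Char. 2, supporting them as a clade.
Char. 3: derived state '-' in C, E, F, and S only — synapomorphy for {C, E, F, S}.
Most parsimonious ingroup topology: ((((S,F),E),C),M).
E and C share a more recent common ancestor with each other than either does with M, so M is the least closely related of the three.

M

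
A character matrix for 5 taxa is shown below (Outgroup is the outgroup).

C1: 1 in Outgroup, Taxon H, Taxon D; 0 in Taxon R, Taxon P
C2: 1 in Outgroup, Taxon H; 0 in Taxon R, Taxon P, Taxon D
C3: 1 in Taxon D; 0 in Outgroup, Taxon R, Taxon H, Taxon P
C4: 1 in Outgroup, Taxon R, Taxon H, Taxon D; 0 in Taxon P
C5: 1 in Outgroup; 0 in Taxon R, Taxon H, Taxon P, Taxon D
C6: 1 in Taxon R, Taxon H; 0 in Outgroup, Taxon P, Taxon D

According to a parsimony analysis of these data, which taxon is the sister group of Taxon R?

Character polarity is set by the outgroup: the derived state is whichever differs from the outgroup's state, so for C1, C2, C4, C5 the derived state is '0', and for the remaining characters it is '1'.
C1 (derived state '0') is shared by Taxon P and Taxon R — a synapomorphy uniting that clade.
C2: derived state '0' in Taxon D, Taxon P, and Taxon R only — synapomorphy for {Taxon D, Taxon P, Taxon R}.
C3: derived state '1' in Taxon D only — an autapomorphy, so it tells us nothing about relationships among taxa.
C4: derived state '0' in Taxon P only — an autapomorphy, so it tells us nothing about relationships among taxa.
C5 (derived state '0') is shared by all ingroup taxa — unites the whole ingroup.
C6 (state '1') occurs in Taxon H and Taxon R but conflicts with the nesting implied by the other characters — most parsimoniously interpreted as homoplasy.
Most parsimonious ingroup topology: (((Taxon R,Taxon P),Taxon D),Taxon H).
Taxon R and Taxon P form a cherry on this tree, so they are sister taxa.

Taxon P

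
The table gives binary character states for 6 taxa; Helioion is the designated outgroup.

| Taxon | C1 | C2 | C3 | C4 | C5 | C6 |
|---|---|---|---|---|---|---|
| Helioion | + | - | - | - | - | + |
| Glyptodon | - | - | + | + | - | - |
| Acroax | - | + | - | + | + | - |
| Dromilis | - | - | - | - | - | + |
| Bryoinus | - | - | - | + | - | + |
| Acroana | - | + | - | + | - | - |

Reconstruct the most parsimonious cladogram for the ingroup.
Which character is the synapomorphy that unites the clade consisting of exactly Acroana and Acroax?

Character polarity is set by the outgroup: the derived state is whichever differs from the outgroup's state, so for C1, C6 the derived state is '-', and for the remaining characters it is '+'.
C1 (derived state '-') is shared by all ingroup taxa — unites the whole ingroup.
C2 (derived state '+') is shared by Acroana and Acroax — a synapomorphy uniting that clade.
C3: derived state '+' in Glyptodon only — an autapomorphy, so it tells us nothing about relationships among taxa.
C4 (derived state '+') is shared by Acroana, Acroax, Bryoinus, and Glyptodon — a synapomorphy uniting that clade.
C5 (derived state '+') is unique to Acroax (autapomorphy; uninformative for grouping).
Only Acroana, Acroax, and Glyptodon show the derived state '-' for C6, supporting them as a clade.
Most parsimonious ingroup topology: (((Glyptodon,(Acroax,Acroana)),Bryoinus),Dromilis).
The clade {Acroana, Acroax} is supported by C2: its derived state '+' occurs in exactly those taxa and in no other taxon (including the outgroup).

C2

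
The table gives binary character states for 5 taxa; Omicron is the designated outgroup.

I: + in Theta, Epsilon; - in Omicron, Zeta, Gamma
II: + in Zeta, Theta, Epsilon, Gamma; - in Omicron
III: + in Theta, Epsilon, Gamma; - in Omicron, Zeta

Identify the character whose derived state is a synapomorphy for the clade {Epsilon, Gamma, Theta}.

III

The outgroup has state '-' for every character, so '+' is the derived state throughout.
I: derived state '+' in Epsilon and Theta only — synapomorphy for {Epsilon, Theta}.
All ingroup taxa share the derived state '+' for II; it defines the ingroup but does not resolve relationships within it.
III: derived state '+' in Epsilon, Gamma, and Theta only — synapomorphy for {Epsilon, Gamma, Theta}.
Most parsimonious ingroup topology: (Zeta,((Theta,Epsilon),Gamma)).
The clade {Epsilon, Gamma, Theta} is supported by III: its derived state '+' occurs in exactly those taxa and in no other taxon (including the outgroup).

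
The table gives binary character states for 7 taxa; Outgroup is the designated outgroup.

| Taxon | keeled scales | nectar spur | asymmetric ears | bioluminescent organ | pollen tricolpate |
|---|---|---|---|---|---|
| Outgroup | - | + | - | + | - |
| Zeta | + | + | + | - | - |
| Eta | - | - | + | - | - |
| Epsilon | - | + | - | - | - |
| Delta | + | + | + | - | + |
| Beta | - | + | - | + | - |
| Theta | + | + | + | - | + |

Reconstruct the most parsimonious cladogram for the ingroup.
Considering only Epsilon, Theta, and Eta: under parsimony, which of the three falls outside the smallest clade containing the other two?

Character polarity is set by the outgroup: the derived state is whichever differs from the outgroup's state, so for nectar spur, bioluminescent organ the derived state is '-', and for the remaining characters it is '+'.
Only Delta, Theta, and Zeta show the derived state '+' for keeled scales, supporting them as a clade.
nectar spur (derived state '-') is unique to Eta (autapomorphy; uninformative for grouping).
asymmetric ears: derived state '+' in Delta, Eta, Theta, and Zeta only — synapomorphy for {Delta, Eta, Theta, Zeta}.
bioluminescent organ: derived state '-' in Delta, Epsilon, Eta, Theta, and Zeta only — synapomorphy for {Delta, Epsilon, Eta, Theta, Zeta}.
pollen tricolpate (derived state '+') is shared by Delta and Theta — a synapomorphy uniting that clade.
Most parsimonious ingroup topology: ((((Zeta,(Delta,Theta)),Eta),Epsilon),Beta).
Eta and Theta share a more recent common ancestor with each other than either does with Epsilon, so Epsilon is the least closely related of the three.

Epsilon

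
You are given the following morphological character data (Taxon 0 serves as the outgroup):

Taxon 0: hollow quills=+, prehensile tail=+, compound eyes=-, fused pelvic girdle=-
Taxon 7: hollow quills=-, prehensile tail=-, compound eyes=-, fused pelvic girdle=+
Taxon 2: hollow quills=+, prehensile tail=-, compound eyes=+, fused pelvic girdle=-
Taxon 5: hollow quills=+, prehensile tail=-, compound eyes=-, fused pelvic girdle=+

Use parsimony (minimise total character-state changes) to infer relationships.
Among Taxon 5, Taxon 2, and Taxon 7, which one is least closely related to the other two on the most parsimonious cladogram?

Character polarity is set by the outgroup: the derived state is whichever differs from the outgroup's state, so for hollow quills, prehensile tail the derived state is '-', and for the remaining characters it is '+'.
hollow quills: derived state '-' in Taxon 7 only — an autapomorphy, so it tells us nothing about relationships among taxa.
prehensile tail (derived state '-') is shared by all ingroup taxa — unites the whole ingroup.
compound eyes (derived state '+') is unique to Taxon 2 (autapomorphy; uninformative for grouping).
fused pelvic girdle: derived state '+' in Taxon 5 and Taxon 7 only — synapomorphy for {Taxon 5, Taxon 7}.
Most parsimonious ingroup topology: ((Taxon 7,Taxon 5),Taxon 2).
Taxon 5 and Taxon 7 share a more recent common ancestor with each other than either does with Taxon 2, so Taxon 2 is the least closely related of the three.

Taxon 2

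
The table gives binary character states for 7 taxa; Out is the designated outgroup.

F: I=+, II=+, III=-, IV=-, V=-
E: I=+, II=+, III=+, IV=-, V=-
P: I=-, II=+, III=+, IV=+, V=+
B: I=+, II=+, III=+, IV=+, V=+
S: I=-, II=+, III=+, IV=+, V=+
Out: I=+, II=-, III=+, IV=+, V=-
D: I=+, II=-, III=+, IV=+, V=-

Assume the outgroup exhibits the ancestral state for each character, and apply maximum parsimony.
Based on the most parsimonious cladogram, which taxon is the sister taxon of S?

P

Character polarity is set by the outgroup: the derived state is whichever differs from the outgroup's state, so for I, III, IV the derived state is '-', and for the remaining characters it is '+'.
I: derived state '-' in P and S only — synapomorphy for {P, S}.
II (derived state '+') is shared by B, E, F, P, and S — a synapomorphy uniting that clade.
III: derived state '-' in F only — an autapomorphy, so it tells us nothing about relationships among taxa.
IV: derived state '-' in E and F only — synapomorphy for {E, F}.
V: derived state '+' in B, P, and S only — synapomorphy for {B, P, S}.
Most parsimonious ingroup topology: (((B,(P,S)),(F,E)),D).
S and P form a cherry on this tree, so they are sister taxa.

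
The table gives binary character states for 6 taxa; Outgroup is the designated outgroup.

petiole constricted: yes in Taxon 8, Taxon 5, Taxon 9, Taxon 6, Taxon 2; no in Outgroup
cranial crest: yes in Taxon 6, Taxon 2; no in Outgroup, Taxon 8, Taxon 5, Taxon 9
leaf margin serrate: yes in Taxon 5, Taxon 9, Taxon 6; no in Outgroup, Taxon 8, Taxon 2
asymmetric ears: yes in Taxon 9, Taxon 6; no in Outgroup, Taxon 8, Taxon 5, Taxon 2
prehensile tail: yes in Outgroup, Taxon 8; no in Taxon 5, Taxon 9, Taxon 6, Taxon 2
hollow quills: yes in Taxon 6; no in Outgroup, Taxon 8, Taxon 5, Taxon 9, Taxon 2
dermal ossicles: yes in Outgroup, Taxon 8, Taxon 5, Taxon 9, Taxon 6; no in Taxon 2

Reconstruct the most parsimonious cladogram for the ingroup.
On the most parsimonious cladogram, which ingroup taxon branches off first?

Character polarity is set by the outgroup: the derived state is whichever differs from the outgroup's state, so for prehensile tail, dermal ossicles the derived state is 'no', and for the remaining characters it is 'yes'.
All ingroup taxa share the derived state 'yes' for petiole constricted; it defines the ingroup but does not resolve relationships within it.
cranial crest groups Taxon 2 and Taxon 6, which is incompatible with the clades supported by the remaining characters; treating it as convergent (homoplasy) costs fewer steps than any alternative tree.
Only Taxon 5, Taxon 6, and Taxon 9 show the derived state 'yes' for leaf margin serrate, supporting them as a clade.
Only Taxon 6 and Taxon 9 show the derived state 'yes' for asymmetric ears, supporting them as a clade.
Only Taxon 2, Taxon 5, Taxon 6, and Taxon 9 show the derived state 'no' for prehensile tail, supporting them as a clade.
hollow quills (derived state 'yes') is unique to Taxon 6 (autapomorphy; uninformative for grouping).
dermal ossicles (derived state 'no') is unique to Taxon 2 (autapomorphy; uninformative for grouping).
Most parsimonious ingroup topology: (Taxon 8,((Taxon 5,(Taxon 9,Taxon 6)),Taxon 2)).
Taxon 8 is sister to the clade containing all other ingroup taxa, so it is the earliest-diverging (most basal) ingroup lineage.

Taxon 8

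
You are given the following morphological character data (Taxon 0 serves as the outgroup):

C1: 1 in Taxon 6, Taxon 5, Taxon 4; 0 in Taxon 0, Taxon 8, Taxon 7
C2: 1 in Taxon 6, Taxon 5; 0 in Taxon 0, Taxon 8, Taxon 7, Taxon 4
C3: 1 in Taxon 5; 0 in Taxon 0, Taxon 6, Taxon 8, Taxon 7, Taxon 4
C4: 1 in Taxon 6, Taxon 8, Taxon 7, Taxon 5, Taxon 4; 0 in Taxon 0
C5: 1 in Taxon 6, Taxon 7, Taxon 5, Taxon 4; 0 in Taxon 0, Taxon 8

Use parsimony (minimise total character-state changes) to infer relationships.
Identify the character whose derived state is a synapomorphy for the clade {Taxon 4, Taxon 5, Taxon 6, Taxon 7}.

The outgroup has state '0' for every character, so '1' is the derived state throughout.
C1 (derived state '1') is shared by Taxon 4, Taxon 5, and Taxon 6 — a synapomorphy uniting that clade.
C2 (derived state '1') is shared by Taxon 5 and Taxon 6 — a synapomorphy uniting that clade.
C3 (derived state '1') is unique to Taxon 5 (autapomorphy; uninformative for grouping).
All ingroup taxa share the derived state '1' for C4; it defines the ingroup but does not resolve relationships within it.
C5 (derived state '1') is shared by Taxon 4, Taxon 5, Taxon 6, and Taxon 7 — a synapomorphy uniting that clade.
Most parsimonious ingroup topology: ((((Taxon 6,Taxon 5),Taxon 4),Taxon 7),Taxon 8).
The clade {Taxon 4, Taxon 5, Taxon 6, Taxon 7} is supported by C5: its derived state '1' occurs in exactly those taxa and in no other taxon (including the outgroup).

C5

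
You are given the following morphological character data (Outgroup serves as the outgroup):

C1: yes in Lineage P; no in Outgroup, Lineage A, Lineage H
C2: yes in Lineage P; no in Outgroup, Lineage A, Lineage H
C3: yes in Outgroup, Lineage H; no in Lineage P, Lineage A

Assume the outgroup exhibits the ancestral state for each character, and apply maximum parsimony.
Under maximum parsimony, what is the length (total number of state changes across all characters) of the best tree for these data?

Character polarity is set by the outgroup: the derived state is whichever differs from the outgroup's state, so for C3 the derived state is 'no', and for the remaining characters it is 'yes'.
C1: derived state 'yes' in Lineage P only — an autapomorphy, so it tells us nothing about relationships among taxa.
C2 (derived state 'yes') is unique to Lineage P (autapomorphy; uninformative for grouping).
C3: derived state 'no' in Lineage A and Lineage P only — synapomorphy for {Lineage A, Lineage P}.
Most parsimonious ingroup topology: ((Lineage P,Lineage A),Lineage H).
Changes per character on this tree: C1: 1; C2: 1; C3: 1.
Total = 3.

3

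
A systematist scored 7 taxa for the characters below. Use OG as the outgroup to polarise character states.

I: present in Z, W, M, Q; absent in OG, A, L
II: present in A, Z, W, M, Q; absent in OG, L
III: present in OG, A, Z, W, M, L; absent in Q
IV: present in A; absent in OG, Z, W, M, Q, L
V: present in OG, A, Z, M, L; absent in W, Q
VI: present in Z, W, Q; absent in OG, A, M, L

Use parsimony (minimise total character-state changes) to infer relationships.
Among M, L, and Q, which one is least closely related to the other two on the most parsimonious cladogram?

L

Character polarity is set by the outgroup: the derived state is whichever differs from the outgroup's state, so for III, V the derived state is 'absent', and for the remaining characters it is 'present'.
I: derived state 'present' in M, Q, W, and Z only — synapomorphy for {M, Q, W, Z}.
II: derived state 'present' in A, M, Q, W, and Z only — synapomorphy for {A, M, Q, W, Z}.
III (derived state 'absent') is unique to Q (autapomorphy; uninformative for grouping).
IV: derived state 'present' in A only — an autapomorphy, so it tells us nothing about relationships among taxa.
V: derived state 'absent' in Q and W only — synapomorphy for {Q, W}.
Only Q, W, and Z show the derived state 'present' for VI, supporting them as a clade.
Most parsimonious ingroup topology: ((A,((Z,(W,Q)),M)),L).
Q and M share a more recent common ancestor with each other than either does with L, so L is the least closely related of the three.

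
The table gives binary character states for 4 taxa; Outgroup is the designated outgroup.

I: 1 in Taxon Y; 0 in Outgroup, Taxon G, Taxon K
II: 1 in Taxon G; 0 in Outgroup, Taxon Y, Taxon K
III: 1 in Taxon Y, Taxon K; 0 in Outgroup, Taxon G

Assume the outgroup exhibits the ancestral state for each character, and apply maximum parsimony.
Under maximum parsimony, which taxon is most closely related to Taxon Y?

Taxon K

The outgroup has state '0' for every character, so '1' is the derived state throughout.
I: derived state '1' in Taxon Y only — an autapomorphy, so it tells us nothing about relationships among taxa.
II (derived state '1') is unique to Taxon G (autapomorphy; uninformative for grouping).
III: derived state '1' in Taxon K and Taxon Y only — synapomorphy for {Taxon K, Taxon Y}.
Most parsimonious ingroup topology: (Taxon G,(Taxon K,Taxon Y)).
Taxon Y and Taxon K form a cherry on this tree, so they are sister taxa.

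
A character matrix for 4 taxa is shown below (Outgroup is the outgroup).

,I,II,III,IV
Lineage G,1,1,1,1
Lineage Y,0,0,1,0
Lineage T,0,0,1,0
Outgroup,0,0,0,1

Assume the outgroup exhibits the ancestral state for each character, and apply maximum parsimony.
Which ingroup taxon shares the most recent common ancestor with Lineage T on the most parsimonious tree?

Character polarity is set by the outgroup: the derived state is whichever differs from the outgroup's state, so for IV the derived state is '0', and for the remaining characters it is '1'.
I: derived state '1' in Lineage G only — an autapomorphy, so it tells us nothing about relationships among taxa.
II (derived state '1') is unique to Lineage G (autapomorphy; uninformative for grouping).
All ingroup taxa share the derived state '1' for III; it defines the ingroup but does not resolve relationships within it.
IV (derived state '0') is shared by Lineage T and Lineage Y — a synapomorphy uniting that clade.
Most parsimonious ingroup topology: ((Lineage Y,Lineage T),Lineage G).
Lineage T and Lineage Y form a cherry on this tree, so they are sister taxa.

Lineage Y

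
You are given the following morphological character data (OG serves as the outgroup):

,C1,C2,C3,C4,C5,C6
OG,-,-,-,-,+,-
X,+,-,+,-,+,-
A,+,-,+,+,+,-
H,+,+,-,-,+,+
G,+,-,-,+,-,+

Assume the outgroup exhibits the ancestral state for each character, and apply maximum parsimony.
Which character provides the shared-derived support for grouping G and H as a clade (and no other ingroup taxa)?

C6

Character polarity is set by the outgroup: the derived state is whichever differs from the outgroup's state, so for C5 the derived state is '-', and for the remaining characters it is '+'.
C1 (derived state '+') is shared by all ingroup taxa — unites the whole ingroup.
C2 (derived state '+') is unique to H (autapomorphy; uninformative for grouping).
C3 (derived state '+') is shared by A and X — a synapomorphy uniting that clade.
C4 groups A and G, which is incompatible with the clades supported by the remaining characters; treating it as convergent (homoplasy) costs fewer steps than any alternative tree.
C5: derived state '-' in G only — an autapomorphy, so it tells us nothing about relationships among taxa.
Only G and H show the derived state '+' for C6, supporting them as a clade.
Most parsimonious ingroup topology: ((X,A),(H,G)).
The clade {G, H} is supported by C6: its derived state '+' occurs in exactly those taxa and in no other taxon (including the outgroup).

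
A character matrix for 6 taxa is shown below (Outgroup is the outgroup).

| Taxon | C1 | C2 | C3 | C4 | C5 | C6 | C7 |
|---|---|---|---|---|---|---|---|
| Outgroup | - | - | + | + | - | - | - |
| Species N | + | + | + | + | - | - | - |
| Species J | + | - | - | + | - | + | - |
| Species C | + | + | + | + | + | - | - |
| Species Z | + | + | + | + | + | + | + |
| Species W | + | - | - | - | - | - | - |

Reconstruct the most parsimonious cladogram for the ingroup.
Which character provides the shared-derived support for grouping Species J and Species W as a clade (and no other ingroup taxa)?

Character polarity is set by the outgroup: the derived state is whichever differs from the outgroup's state, so for C3, C4 the derived state is '-', and for the remaining characters it is '+'.
C1 (derived state '+') is shared by all ingroup taxa — unites the whole ingroup.
C2 (derived state '+') is shared by Species C, Species N, and Species Z — a synapomorphy uniting that clade.
Only Species J and Species W show the derived state '-' for C3, supporting them as a clade.
C4: derived state '-' in Species W only — an autapomorphy, so it tells us nothing about relationships among taxa.
Only Species C and Species Z show the derived state '+' for C5, supporting them as a clade.
C6 (state '+') occurs in Species J and Species Z but conflicts with the nesting implied by the other characters — most parsimoniously interpreted as homoplasy.
C7: derived state '+' in Species Z only — an autapomorphy, so it tells us nothing about relationships among taxa.
Most parsimonious ingroup topology: ((Species N,(Species C,Species Z)),(Species J,Species W)).
The clade {Species J, Species W} is supported by C3: its derived state '-' occurs in exactly those taxa and in no other taxon (including the outgroup).

C3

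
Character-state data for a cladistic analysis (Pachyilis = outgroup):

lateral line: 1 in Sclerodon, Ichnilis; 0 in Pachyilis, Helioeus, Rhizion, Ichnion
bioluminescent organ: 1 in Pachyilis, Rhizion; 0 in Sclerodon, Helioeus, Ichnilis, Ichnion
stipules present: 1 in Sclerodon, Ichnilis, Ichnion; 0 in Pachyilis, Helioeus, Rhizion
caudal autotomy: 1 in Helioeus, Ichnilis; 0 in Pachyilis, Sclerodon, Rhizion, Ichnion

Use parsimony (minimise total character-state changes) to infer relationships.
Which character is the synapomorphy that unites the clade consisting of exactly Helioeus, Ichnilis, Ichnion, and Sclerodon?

Character polarity is set by the outgroup: the derived state is whichever differs from the outgroup's state, so for bioluminescent organ the derived state is '0', and for the remaining characters it is '1'.
lateral line: derived state '1' in Ichnilis and Sclerodon only — synapomorphy for {Ichnilis, Sclerodon}.
bioluminescent organ: derived state '0' in Helioeus, Ichnilis, Ichnion, and Sclerodon only — synapomorphy for {Helioeus, Ichnilis, Ichnion, Sclerodon}.
stipules present (derived state '1') is shared by Ichnilis, Ichnion, and Sclerodon — a synapomorphy uniting that clade.
caudal autotomy groups Helioeus and Ichnilis, which is incompatible with the clades supported by the remaining characters; treating it as convergent (homoplasy) costs fewer steps than any alternative tree.
Most parsimonious ingroup topology: ((((Sclerodon,Ichnilis),Ichnion),Helioeus),Rhizion).
The clade {Helioeus, Ichnilis, Ichnion, Sclerodon} is supported by bioluminescent organ: its derived state '0' occurs in exactly those taxa and in no other taxon (including the outgroup).

bioluminescent organ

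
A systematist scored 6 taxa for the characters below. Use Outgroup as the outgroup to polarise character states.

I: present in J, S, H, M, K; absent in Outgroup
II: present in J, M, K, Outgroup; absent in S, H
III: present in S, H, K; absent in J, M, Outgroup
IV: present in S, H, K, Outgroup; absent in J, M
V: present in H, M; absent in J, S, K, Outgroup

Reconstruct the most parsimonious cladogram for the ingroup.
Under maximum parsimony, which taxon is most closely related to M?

Character polarity is set by the outgroup: the derived state is whichever differs from the outgroup's state, so for II, IV the derived state is 'absent', and for the remaining characters it is 'present'.
All ingroup taxa share the derived state 'present' for I; it defines the ingroup but does not resolve relationships within it.
II (derived state 'absent') is shared by H and S — a synapomorphy uniting that clade.
III: derived state 'present' in H, K, and S only — synapomorphy for {H, K, S}.
IV: derived state 'absent' in J and M only — synapomorphy for {J, M}.
V (state 'present') occurs in H and M but conflicts with the nesting implied by the other characters — most parsimoniously interpreted as homoplasy.
Most parsimonious ingroup topology: (((S,H),K),(J,M)).
M and J form a cherry on this tree, so they are sister taxa.

J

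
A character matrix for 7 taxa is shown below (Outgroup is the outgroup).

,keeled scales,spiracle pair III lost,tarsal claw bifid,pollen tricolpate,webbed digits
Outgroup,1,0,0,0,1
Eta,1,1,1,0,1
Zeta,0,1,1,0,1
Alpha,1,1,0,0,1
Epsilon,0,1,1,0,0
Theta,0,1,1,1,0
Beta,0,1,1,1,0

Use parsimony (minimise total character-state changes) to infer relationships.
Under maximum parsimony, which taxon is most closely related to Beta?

Theta

Character polarity is set by the outgroup: the derived state is whichever differs from the outgroup's state, so for keeled scales, webbed digits the derived state is '0', and for the remaining characters it is '1'.
keeled scales (derived state '0') is shared by Beta, Epsilon, Theta, and Zeta — a synapomorphy uniting that clade.
All ingroup taxa share the derived state '1' for spiracle pair III lost; it defines the ingroup but does not resolve relationships within it.
tarsal claw bifid: derived state '1' in Beta, Epsilon, Eta, Theta, and Zeta only — synapomorphy for {Beta, Epsilon, Eta, Theta, Zeta}.
Only Beta and Theta show the derived state '1' for pollen tricolpate, supporting them as a clade.
webbed digits: derived state '0' in Beta, Epsilon, and Theta only — synapomorphy for {Beta, Epsilon, Theta}.
Most parsimonious ingroup topology: ((Eta,(Zeta,(Epsilon,(Theta,Beta)))),Alpha).
Beta and Theta form a cherry on this tree, so they are sister taxa.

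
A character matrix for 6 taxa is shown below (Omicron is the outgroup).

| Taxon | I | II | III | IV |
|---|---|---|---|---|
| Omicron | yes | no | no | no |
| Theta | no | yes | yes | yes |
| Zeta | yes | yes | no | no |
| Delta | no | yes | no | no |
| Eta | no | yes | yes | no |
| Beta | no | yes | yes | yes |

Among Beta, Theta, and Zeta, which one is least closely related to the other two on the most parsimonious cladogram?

Zeta

Character polarity is set by the outgroup: the derived state is whichever differs from the outgroup's state, so for I the derived state is 'no', and for the remaining characters it is 'yes'.
I: derived state 'no' in Beta, Delta, Eta, and Theta only — synapomorphy for {Beta, Delta, Eta, Theta}.
All ingroup taxa share the derived state 'yes' for II; it defines the ingroup but does not resolve relationships within it.
III: derived state 'yes' in Beta, Eta, and Theta only — synapomorphy for {Beta, Eta, Theta}.
Only Beta and Theta show the derived state 'yes' for IV, supporting them as a clade.
Most parsimonious ingroup topology: ((((Theta,Beta),Eta),Delta),Zeta).
Theta and Beta share a more recent common ancestor with each other than either does with Zeta, so Zeta is the least closely related of the three.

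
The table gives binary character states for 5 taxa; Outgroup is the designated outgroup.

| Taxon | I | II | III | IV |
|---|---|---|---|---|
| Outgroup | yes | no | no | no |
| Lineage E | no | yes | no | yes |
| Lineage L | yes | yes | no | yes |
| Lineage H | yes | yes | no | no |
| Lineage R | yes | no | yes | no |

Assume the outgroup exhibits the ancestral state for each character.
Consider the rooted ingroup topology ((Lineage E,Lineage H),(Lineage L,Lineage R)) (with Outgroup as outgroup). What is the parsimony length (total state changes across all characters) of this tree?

Map each character onto ((Lineage E,Lineage H),(Lineage L,Lineage R)) (rooted by Outgroup) and count the minimum state changes it requires (Fitch parsimony):
I: 1; II: 2; III: 1; IV: 2.
Total tree length = 6.

6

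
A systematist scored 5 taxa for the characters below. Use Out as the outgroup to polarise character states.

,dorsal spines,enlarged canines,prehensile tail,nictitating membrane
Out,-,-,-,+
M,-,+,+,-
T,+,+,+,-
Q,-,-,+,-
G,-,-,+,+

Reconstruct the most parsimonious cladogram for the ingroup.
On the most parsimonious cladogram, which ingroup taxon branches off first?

Character polarity is set by the outgroup: the derived state is whichever differs from the outgroup's state, so for nictitating membrane the derived state is '-', and for the remaining characters it is '+'.
dorsal spines (derived state '+') is unique to T (autapomorphy; uninformative for grouping).
Only M and T show the derived state '+' for enlarged canines, supporting them as a clade.
All ingroup taxa share the derived state '+' for prehensile tail; it defines the ingroup but does not resolve relationships within it.
nictitating membrane: derived state '-' in M, Q, and T only — synapomorphy for {M, Q, T}.
Most parsimonious ingroup topology: (((M,T),Q),G).
G is sister to the clade containing all other ingroup taxa, so it is the earliest-diverging (most basal) ingroup lineage.

G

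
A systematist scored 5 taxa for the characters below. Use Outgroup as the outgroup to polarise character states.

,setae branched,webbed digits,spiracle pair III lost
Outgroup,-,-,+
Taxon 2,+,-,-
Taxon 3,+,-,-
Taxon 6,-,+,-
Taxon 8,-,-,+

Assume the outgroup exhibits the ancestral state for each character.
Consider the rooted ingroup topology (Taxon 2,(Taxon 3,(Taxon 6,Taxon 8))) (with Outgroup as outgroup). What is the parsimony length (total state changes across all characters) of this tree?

Map each character onto (Taxon 2,(Taxon 3,(Taxon 6,Taxon 8))) (rooted by Outgroup) and count the minimum state changes it requires (Fitch parsimony):
setae branched: 2; webbed digits: 1; spiracle pair III lost: 2.
Total tree length = 5.

5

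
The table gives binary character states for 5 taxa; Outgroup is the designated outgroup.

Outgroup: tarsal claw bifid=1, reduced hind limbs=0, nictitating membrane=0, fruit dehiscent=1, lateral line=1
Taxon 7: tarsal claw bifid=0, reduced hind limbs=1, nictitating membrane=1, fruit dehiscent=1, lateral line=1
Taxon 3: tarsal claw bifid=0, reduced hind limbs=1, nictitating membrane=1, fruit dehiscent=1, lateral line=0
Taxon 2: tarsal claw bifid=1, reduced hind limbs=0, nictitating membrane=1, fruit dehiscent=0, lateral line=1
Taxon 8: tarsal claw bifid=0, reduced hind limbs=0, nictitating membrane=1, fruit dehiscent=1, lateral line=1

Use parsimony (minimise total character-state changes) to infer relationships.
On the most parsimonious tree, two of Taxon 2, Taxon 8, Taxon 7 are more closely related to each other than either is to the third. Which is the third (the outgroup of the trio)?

Taxon 2

Character polarity is set by the outgroup: the derived state is whichever differs from the outgroup's state, so for tarsal claw bifid, fruit dehiscent, lateral line the derived state is '0', and for the remaining characters it is '1'.
tarsal claw bifid (derived state '0') is shared by Taxon 3, Taxon 7, and Taxon 8 — a synapomorphy uniting that clade.
Only Taxon 3 and Taxon 7 show the derived state '1' for reduced hind limbs, supporting them as a clade.
nictitating membrane (derived state '1') is shared by all ingroup taxa — unites the whole ingroup.
fruit dehiscent: derived state '0' in Taxon 2 only — an autapomorphy, so it tells us nothing about relationships among taxa.
lateral line: derived state '0' in Taxon 3 only — an autapomorphy, so it tells us nothing about relationships among taxa.
Most parsimonious ingroup topology: (((Taxon 7,Taxon 3),Taxon 8),Taxon 2).
Taxon 7 and Taxon 8 share a more recent common ancestor with each other than either does with Taxon 2, so Taxon 2 is the least closely related of the three.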